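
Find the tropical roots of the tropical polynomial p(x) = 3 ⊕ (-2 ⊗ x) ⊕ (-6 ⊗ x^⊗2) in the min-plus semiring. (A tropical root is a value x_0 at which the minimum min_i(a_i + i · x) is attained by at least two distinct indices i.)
Roots: {4, 5}

Each tropical root is a break point of the lower envelope of the lines y = a_i + i · x (there are 3 lines, with slopes 0, 1, ..., 2). Only the lines that attain the minimum somewhere contribute to roots; other lines are dominated. Here the surviving (envelope) indices are i = 2, i = 1, i = 0.
Intersections between consecutive envelope lines give the roots: for adjacent envelope indices i < j the intersection is x = (a_i − a_j) / (j − i). Reading off the sorted break points: {4, 5}.
Verification: at each break x_0, at least two indices attain the minimum of min_i(a_i + i · x_0).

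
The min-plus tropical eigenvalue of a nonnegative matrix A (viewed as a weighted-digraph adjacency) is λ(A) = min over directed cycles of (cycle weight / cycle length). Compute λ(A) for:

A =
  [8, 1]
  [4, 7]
λ(A) = 5/2

Enumerate directed cycles and compute their means (weight / length). Sample:
  cycle 0 → 0: weight = 8, length = 1, mean = 8/1 ≈ 8.000
  cycle 1 → 1: weight = 7, length = 1, mean = 7/1 ≈ 7.000
  cycle 0 → 1 → 0: weight = 5, length = 2, mean = 5/2 ≈ 2.500
  cycle 1 → 0 → 1: weight = 5, length = 2, mean = 5/2 ≈ 2.500
Minimum mean = 2.500, attained e.g. along the cycle 0 → 1 → 0 with weight 5 and length 2. So λ(A) = 5/2 = 5/2.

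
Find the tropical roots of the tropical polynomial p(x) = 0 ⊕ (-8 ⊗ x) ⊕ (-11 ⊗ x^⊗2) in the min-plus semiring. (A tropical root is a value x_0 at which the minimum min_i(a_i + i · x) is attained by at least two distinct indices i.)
Roots: {3, 8}

Each tropical root is a break point of the lower envelope of the lines y = a_i + i · x (there are 3 lines, with slopes 0, 1, ..., 2). Only the lines that attain the minimum somewhere contribute to roots; other lines are dominated. Here the surviving (envelope) indices are i = 2, i = 1, i = 0.
Intersections between consecutive envelope lines give the roots: for adjacent envelope indices i < j the intersection is x = (a_i − a_j) / (j − i). Reading off the sorted break points: {3, 8}.
Verification: at each break x_0, at least two indices attain the minimum of min_i(a_i + i · x_0).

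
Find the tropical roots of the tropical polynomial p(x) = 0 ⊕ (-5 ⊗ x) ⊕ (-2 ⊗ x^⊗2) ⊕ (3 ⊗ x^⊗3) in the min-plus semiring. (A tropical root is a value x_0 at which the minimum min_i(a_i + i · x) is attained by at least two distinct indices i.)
Roots: {-5, -3, 5}

Each tropical root is a break point of the lower envelope of the lines y = a_i + i · x (there are 4 lines, with slopes 0, 1, ..., 3). Only the lines that attain the minimum somewhere contribute to roots; other lines are dominated. Here the surviving (envelope) indices are i = 3, i = 2, i = 1, i = 0.
Intersections between consecutive envelope lines give the roots: for adjacent envelope indices i < j the intersection is x = (a_i − a_j) / (j − i). Reading off the sorted break points: {-5, -3, 5}.
Verification: at each break x_0, at least two indices attain the minimum of min_i(a_i + i · x_0).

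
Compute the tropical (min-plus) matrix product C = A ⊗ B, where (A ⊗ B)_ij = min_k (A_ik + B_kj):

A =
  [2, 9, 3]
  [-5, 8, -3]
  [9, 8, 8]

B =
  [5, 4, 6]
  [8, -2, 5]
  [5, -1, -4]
A ⊗ B =
  [7, 2, -1]
  [0, -4, -7]
  [13, 6, 4]

Apply the min-plus product entry-by-entry:
  C[0][0] = min over k of (A[0][0] + B[0][0] = 2 + 5 = 7, A[0][1] + B[1][0] = 9 + 8 = 17, A[0][2] + B[2][0] = 3 + 5 = 8) = 7 (attained at k = 0)
  C[0][1] = min over k of (A[0][0] + B[0][1] = 2 + 4 = 6, A[0][1] + B[1][1] = 9 + -2 = 7, A[0][2] + B[2][1] = 3 + -1 = 2) = 2 (attained at k = 2)
  C[0][2] = min over k of (A[0][0] + B[0][2] = 2 + 6 = 8, A[0][1] + B[1][2] = 9 + 5 = 14, A[0][2] + B[2][2] = 3 + -4 = -1) = -1 (attained at k = 2)
  C[1][0] = min over k of (A[1][0] + B[0][0] = -5 + 5 = 0, A[1][1] + B[1][0] = 8 + 8 = 16, A[1][2] + B[2][0] = -3 + 5 = 2) = 0 (attained at k = 0)
  C[1][1] = min over k of (A[1][0] + B[0][1] = -5 + 4 = -1, A[1][1] + B[1][1] = 8 + -2 = 6, A[1][2] + B[2][1] = -3 + -1 = -4) = -4 (attained at k = 2)
  C[1][2] = min over k of (A[1][0] + B[0][2] = -5 + 6 = 1, A[1][1] + B[1][2] = 8 + 5 = 13, A[1][2] + B[2][2] = -3 + -4 = -7) = -7 (attained at k = 2)
  C[2][0] = min over k of (A[2][0] + B[0][0] = 9 + 5 = 14, A[2][1] + B[1][0] = 8 + 8 = 16, A[2][2] + B[2][0] = 8 + 5 = 13) = 13 (attained at k = 2)
  C[2][1] = min over k of (A[2][0] + B[0][1] = 9 + 4 = 13, A[2][1] + B[1][1] = 8 + -2 = 6, A[2][2] + B[2][1] = 8 + -1 = 7) = 6 (attained at k = 1)
  C[2][2] = min over k of (A[2][0] + B[0][2] = 9 + 6 = 15, A[2][1] + B[1][2] = 8 + 5 = 13, A[2][2] + B[2][2] = 8 + -4 = 4) = 4 (attained at k = 2)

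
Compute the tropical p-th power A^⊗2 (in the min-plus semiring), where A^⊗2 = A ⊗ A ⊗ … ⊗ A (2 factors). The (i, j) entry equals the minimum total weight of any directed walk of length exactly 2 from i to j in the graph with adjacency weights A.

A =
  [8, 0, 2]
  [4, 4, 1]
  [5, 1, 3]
A^⊗2 =
  [4, 3, 1]
  [6, 2, 4]
  [5, 4, 2]

Each entry (A^⊗2)_ij equals the minimum over all length-2 walks i = v_0 → v_1 → … → v_2 = j of Σ_t A[v_t][v_{t+1}]. For example, for (i, j) = (0, 2) we minimise over 3 possible intermediate vertex sequences; the minimum is 1, attained along the walk 0 → 1 → 2.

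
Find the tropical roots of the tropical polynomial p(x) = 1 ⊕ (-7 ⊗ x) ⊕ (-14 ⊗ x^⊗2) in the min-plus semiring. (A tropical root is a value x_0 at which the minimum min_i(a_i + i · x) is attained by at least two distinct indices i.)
Roots: {7, 8}

Each tropical root is a break point of the lower envelope of the lines y = a_i + i · x (there are 3 lines, with slopes 0, 1, ..., 2). Only the lines that attain the minimum somewhere contribute to roots; other lines are dominated. Here the surviving (envelope) indices are i = 2, i = 1, i = 0.
Intersections between consecutive envelope lines give the roots: for adjacent envelope indices i < j the intersection is x = (a_i − a_j) / (j − i). Reading off the sorted break points: {7, 8}.
Verification: at each break x_0, at least two indices attain the minimum of min_i(a_i + i · x_0).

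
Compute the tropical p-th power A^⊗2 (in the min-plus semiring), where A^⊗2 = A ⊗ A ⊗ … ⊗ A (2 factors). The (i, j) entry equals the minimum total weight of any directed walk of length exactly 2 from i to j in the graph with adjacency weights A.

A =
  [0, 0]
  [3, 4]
A^⊗2 =
  [0, 0]
  [3, 3]

Each entry (A^⊗2)_ij equals the minimum over all length-2 walks i = v_0 → v_1 → … → v_2 = j of Σ_t A[v_t][v_{t+1}]. For example, for (i, j) = (0, 1) we minimise over 2 possible intermediate vertex sequences; the minimum is 0, attained along the walk 0 → 0 → 1.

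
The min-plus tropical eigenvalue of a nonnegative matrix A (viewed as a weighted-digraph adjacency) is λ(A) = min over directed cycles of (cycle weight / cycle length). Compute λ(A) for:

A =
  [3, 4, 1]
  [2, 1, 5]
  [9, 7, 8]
λ(A) = 1

Enumerate directed cycles and compute their means (weight / length). Sample:
  cycle 0 → 0: weight = 3, length = 1, mean = 3/1 ≈ 3.000
  cycle 1 → 1: weight = 1, length = 1, mean = 1/1 ≈ 1.000
  cycle 2 → 2: weight = 8, length = 1, mean = 8/1 ≈ 8.000
  cycle 0 → 1 → 0: weight = 6, length = 2, mean = 6/2 ≈ 3.000
  cycle 0 → 2 → 0: weight = 10, length = 2, mean = 10/2 ≈ 5.000
  cycle 1 → 0 → 1: weight = 6, length = 2, mean = 6/2 ≈ 3.000
Minimum mean = 1.000, attained e.g. along the cycle 1 → 1 with weight 1 and length 1. So λ(A) = 1/1 = 1.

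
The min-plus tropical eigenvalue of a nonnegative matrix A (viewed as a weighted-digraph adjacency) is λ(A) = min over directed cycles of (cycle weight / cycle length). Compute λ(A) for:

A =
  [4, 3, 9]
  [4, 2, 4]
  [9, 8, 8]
λ(A) = 2

Enumerate directed cycles and compute their means (weight / length). Sample:
  cycle 0 → 0: weight = 4, length = 1, mean = 4/1 ≈ 4.000
  cycle 1 → 1: weight = 2, length = 1, mean = 2/1 ≈ 2.000
  cycle 2 → 2: weight = 8, length = 1, mean = 8/1 ≈ 8.000
  cycle 0 → 1 → 0: weight = 7, length = 2, mean = 7/2 ≈ 3.500
  cycle 0 → 2 → 0: weight = 18, length = 2, mean = 18/2 ≈ 9.000
  cycle 1 → 0 → 1: weight = 7, length = 2, mean = 7/2 ≈ 3.500
Minimum mean = 2.000, attained e.g. along the cycle 1 → 1 with weight 2 and length 1. So λ(A) = 2/1 = 2.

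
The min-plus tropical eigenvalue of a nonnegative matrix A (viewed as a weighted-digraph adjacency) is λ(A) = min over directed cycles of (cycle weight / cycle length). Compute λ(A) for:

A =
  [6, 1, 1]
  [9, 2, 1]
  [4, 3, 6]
λ(A) = 2

Enumerate directed cycles and compute their means (weight / length). Sample:
  cycle 0 → 0: weight = 6, length = 1, mean = 6/1 ≈ 6.000
  cycle 1 → 1: weight = 2, length = 1, mean = 2/1 ≈ 2.000
  cycle 2 → 2: weight = 6, length = 1, mean = 6/1 ≈ 6.000
  cycle 0 → 1 → 0: weight = 10, length = 2, mean = 10/2 ≈ 5.000
  cycle 0 → 2 → 0: weight = 5, length = 2, mean = 5/2 ≈ 2.500
  cycle 1 → 0 → 1: weight = 10, length = 2, mean = 10/2 ≈ 5.000
Minimum mean = 2.000, attained e.g. along the cycle 1 → 1 with weight 2 and length 1. So λ(A) = 2/1 = 2.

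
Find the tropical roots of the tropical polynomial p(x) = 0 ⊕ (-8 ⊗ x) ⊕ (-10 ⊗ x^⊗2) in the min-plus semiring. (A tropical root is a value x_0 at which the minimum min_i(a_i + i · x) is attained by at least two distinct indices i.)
Roots: {2, 8}

Each tropical root is a break point of the lower envelope of the lines y = a_i + i · x (there are 3 lines, with slopes 0, 1, ..., 2). Only the lines that attain the minimum somewhere contribute to roots; other lines are dominated. Here the surviving (envelope) indices are i = 2, i = 1, i = 0.
Intersections between consecutive envelope lines give the roots: for adjacent envelope indices i < j the intersection is x = (a_i − a_j) / (j − i). Reading off the sorted break points: {2, 8}.
Verification: at each break x_0, at least two indices attain the minimum of min_i(a_i + i · x_0).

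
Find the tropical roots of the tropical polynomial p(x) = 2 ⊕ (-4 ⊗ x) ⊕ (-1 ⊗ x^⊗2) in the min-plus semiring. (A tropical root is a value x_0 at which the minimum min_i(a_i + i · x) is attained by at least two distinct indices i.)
Roots: {-3, 6}

Each tropical root is a break point of the lower envelope of the lines y = a_i + i · x (there are 3 lines, with slopes 0, 1, ..., 2). Only the lines that attain the minimum somewhere contribute to roots; other lines are dominated. Here the surviving (envelope) indices are i = 2, i = 1, i = 0.
Intersections between consecutive envelope lines give the roots: for adjacent envelope indices i < j the intersection is x = (a_i − a_j) / (j − i). Reading off the sorted break points: {-3, 6}.
Verification: at each break x_0, at least two indices attain the minimum of min_i(a_i + i · x_0).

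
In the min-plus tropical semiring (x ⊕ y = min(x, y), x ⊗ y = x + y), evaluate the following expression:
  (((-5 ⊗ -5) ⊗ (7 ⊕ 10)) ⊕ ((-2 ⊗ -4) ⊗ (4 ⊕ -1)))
(((-5 ⊗ -5) ⊗ (7 ⊕ 10)) ⊕ ((-2 ⊗ -4) ⊗ (4 ⊕ -1))) = -7

Expand innermost to outermost. Recall ⊕ takes the minimum of its arguments and ⊗ takes their sum. Working out the expression (((-5 ⊗ -5) ⊗ (7 ⊕ 10)) ⊕ ((-2 ⊗ -4) ⊗ (4 ⊕ -1))) gives -7.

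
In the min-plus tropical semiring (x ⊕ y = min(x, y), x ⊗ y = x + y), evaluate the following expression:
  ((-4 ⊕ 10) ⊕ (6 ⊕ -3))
((-4 ⊕ 10) ⊕ (6 ⊕ -3)) = -4

Expand innermost to outermost. Recall ⊕ takes the minimum of its arguments and ⊗ takes their sum. Working out the expression ((-4 ⊕ 10) ⊕ (6 ⊕ -3)) gives -4.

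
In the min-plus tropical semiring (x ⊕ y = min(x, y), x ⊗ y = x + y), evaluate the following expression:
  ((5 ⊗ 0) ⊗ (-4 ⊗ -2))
((5 ⊗ 0) ⊗ (-4 ⊗ -2)) = -1

Expand innermost to outermost. Recall ⊕ takes the minimum of its arguments and ⊗ takes their sum. Working out the expression ((5 ⊗ 0) ⊗ (-4 ⊗ -2)) gives -1.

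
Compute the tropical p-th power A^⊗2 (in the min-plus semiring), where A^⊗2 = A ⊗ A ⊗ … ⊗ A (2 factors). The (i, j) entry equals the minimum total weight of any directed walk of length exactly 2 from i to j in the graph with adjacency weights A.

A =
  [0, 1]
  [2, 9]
A^⊗2 =
  [0, 1]
  [2, 3]

Each entry (A^⊗2)_ij equals the minimum over all length-2 walks i = v_0 → v_1 → … → v_2 = j of Σ_t A[v_t][v_{t+1}]. For example, for (i, j) = (0, 1) we minimise over 2 possible intermediate vertex sequences; the minimum is 1, attained along the walk 0 → 0 → 1.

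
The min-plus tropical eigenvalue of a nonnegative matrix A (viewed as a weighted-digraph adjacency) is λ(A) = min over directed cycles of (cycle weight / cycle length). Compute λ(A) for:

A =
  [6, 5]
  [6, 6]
λ(A) = 11/2

Enumerate directed cycles and compute their means (weight / length). Sample:
  cycle 0 → 0: weight = 6, length = 1, mean = 6/1 ≈ 6.000
  cycle 1 → 1: weight = 6, length = 1, mean = 6/1 ≈ 6.000
  cycle 0 → 1 → 0: weight = 11, length = 2, mean = 11/2 ≈ 5.500
  cycle 1 → 0 → 1: weight = 11, length = 2, mean = 11/2 ≈ 5.500
Minimum mean = 5.500, attained e.g. along the cycle 0 → 1 → 0 with weight 11 and length 2. So λ(A) = 11/2 = 11/2.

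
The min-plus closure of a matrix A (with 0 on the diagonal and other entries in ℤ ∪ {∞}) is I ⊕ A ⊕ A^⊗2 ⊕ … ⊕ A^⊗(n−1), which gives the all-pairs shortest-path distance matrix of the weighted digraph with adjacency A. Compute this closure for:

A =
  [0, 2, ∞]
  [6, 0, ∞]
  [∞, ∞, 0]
Closure =
  [0, 2, ∞]
  [6, 0, ∞]
  [∞, ∞, 0]

This is the Floyd-Warshall all-pairs shortest-path computation. For each intermediate vertex k = 0, 1, …, 2, update dist[i][j] ← min(dist[i][j], dist[i][k] + dist[k][j]). The final matrix gives, for each (i, j), the minimum total weight of any directed path from i to j (possibly empty when i = j).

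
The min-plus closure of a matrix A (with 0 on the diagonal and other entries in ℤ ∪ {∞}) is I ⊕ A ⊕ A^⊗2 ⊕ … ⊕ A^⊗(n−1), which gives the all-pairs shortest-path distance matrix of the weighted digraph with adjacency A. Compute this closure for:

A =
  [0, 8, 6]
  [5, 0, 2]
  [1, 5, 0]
Closure =
  [0, 8, 6]
  [3, 0, 2]
  [1, 5, 0]

This is the Floyd-Warshall all-pairs shortest-path computation. For each intermediate vertex k = 0, 1, …, 2, update dist[i][j] ← min(dist[i][j], dist[i][k] + dist[k][j]). The final matrix gives, for each (i, j), the minimum total weight of any directed path from i to j (possibly empty when i = j).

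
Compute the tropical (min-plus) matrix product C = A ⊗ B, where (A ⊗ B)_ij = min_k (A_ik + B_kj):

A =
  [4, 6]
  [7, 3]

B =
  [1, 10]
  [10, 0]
A ⊗ B =
  [5, 6]
  [8, 3]

Apply the min-plus product entry-by-entry:
  C[0][0] = min over k of (A[0][0] + B[0][0] = 4 + 1 = 5, A[0][1] + B[1][0] = 6 + 10 = 16) = 5 (attained at k = 0)
  C[0][1] = min over k of (A[0][0] + B[0][1] = 4 + 10 = 14, A[0][1] + B[1][1] = 6 + 0 = 6) = 6 (attained at k = 1)
  C[1][0] = min over k of (A[1][0] + B[0][0] = 7 + 1 = 8, A[1][1] + B[1][0] = 3 + 10 = 13) = 8 (attained at k = 0)
  C[1][1] = min over k of (A[1][0] + B[0][1] = 7 + 10 = 17, A[1][1] + B[1][1] = 3 + 0 = 3) = 3 (attained at k = 1)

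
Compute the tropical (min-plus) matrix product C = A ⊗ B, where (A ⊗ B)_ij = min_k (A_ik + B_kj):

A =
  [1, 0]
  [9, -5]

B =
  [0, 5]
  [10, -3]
A ⊗ B =
  [1, -3]
  [5, -8]

Apply the min-plus product entry-by-entry:
  C[0][0] = min over k of (A[0][0] + B[0][0] = 1 + 0 = 1, A[0][1] + B[1][0] = 0 + 10 = 10) = 1 (attained at k = 0)
  C[0][1] = min over k of (A[0][0] + B[0][1] = 1 + 5 = 6, A[0][1] + B[1][1] = 0 + -3 = -3) = -3 (attained at k = 1)
  C[1][0] = min over k of (A[1][0] + B[0][0] = 9 + 0 = 9, A[1][1] + B[1][0] = -5 + 10 = 5) = 5 (attained at k = 1)
  C[1][1] = min over k of (A[1][0] + B[0][1] = 9 + 5 = 14, A[1][1] + B[1][1] = -5 + -3 = -8) = -8 (attained at k = 1)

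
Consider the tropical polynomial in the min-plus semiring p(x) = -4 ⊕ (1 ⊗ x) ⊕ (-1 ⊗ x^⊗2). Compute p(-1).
p(-1) = -4

A tropical monomial a ⊗ x^⊗i evaluates to a + i · x. Evaluating each term at x = -1:
  Term 0 contributes -4 + 0 · -1 = -4
  Term 1 contributes 1 + 1 · -1 = 0
  Term 2 contributes -1 + 2 · -1 = -3
p(-1) = ⊕ of these = min[-4, 0, -3] = -4.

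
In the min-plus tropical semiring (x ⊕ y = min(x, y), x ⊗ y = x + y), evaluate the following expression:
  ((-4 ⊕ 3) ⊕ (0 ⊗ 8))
((-4 ⊕ 3) ⊕ (0 ⊗ 8)) = -4

Expand innermost to outermost. Recall ⊕ takes the minimum of its arguments and ⊗ takes their sum. Working out the expression ((-4 ⊕ 3) ⊕ (0 ⊗ 8)) gives -4.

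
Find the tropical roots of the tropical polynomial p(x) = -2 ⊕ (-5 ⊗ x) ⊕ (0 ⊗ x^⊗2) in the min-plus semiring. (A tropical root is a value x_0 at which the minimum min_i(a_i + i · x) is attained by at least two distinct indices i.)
Roots: {-5, 3}

Each tropical root is a break point of the lower envelope of the lines y = a_i + i · x (there are 3 lines, with slopes 0, 1, ..., 2). Only the lines that attain the minimum somewhere contribute to roots; other lines are dominated. Here the surviving (envelope) indices are i = 2, i = 1, i = 0.
Intersections between consecutive envelope lines give the roots: for adjacent envelope indices i < j the intersection is x = (a_i − a_j) / (j − i). Reading off the sorted break points: {-5, 3}.
Verification: at each break x_0, at least two indices attain the minimum of min_i(a_i + i · x_0).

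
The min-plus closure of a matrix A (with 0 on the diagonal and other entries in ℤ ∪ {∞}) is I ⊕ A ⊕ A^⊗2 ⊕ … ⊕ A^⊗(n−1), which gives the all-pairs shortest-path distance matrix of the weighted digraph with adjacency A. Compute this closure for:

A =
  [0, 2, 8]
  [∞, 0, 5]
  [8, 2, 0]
Closure =
  [0, 2, 7]
  [13, 0, 5]
  [8, 2, 0]

This is the Floyd-Warshall all-pairs shortest-path computation. For each intermediate vertex k = 0, 1, …, 2, update dist[i][j] ← min(dist[i][j], dist[i][k] + dist[k][j]). The final matrix gives, for each (i, j), the minimum total weight of any directed path from i to j (possibly empty when i = j).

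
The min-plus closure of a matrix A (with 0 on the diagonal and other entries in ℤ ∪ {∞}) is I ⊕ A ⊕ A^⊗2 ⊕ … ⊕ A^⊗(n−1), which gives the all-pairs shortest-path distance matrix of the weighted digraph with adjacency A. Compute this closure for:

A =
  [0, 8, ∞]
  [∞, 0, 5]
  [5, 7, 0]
Closure =
  [0, 8, 13]
  [10, 0, 5]
  [5, 7, 0]

This is the Floyd-Warshall all-pairs shortest-path computation. For each intermediate vertex k = 0, 1, …, 2, update dist[i][j] ← min(dist[i][j], dist[i][k] + dist[k][j]). The final matrix gives, for each (i, j), the minimum total weight of any directed path from i to j (possibly empty when i = j).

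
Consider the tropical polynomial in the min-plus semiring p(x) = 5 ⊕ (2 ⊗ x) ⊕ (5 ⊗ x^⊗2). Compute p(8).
p(8) = 5

A tropical monomial a ⊗ x^⊗i evaluates to a + i · x. Evaluating each term at x = 8:
  Term 0 contributes 5 + 0 · 8 = 5
  Term 1 contributes 2 + 1 · 8 = 10
  Term 2 contributes 5 + 2 · 8 = 21
p(8) = ⊕ of these = min[5, 10, 21] = 5.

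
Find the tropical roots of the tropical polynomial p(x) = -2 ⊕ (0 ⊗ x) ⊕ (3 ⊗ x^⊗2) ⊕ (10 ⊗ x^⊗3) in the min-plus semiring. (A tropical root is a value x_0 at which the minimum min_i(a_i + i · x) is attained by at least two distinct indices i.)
Roots: {-7, -3, -2}

Each tropical root is a break point of the lower envelope of the lines y = a_i + i · x (there are 4 lines, with slopes 0, 1, ..., 3). Only the lines that attain the minimum somewhere contribute to roots; other lines are dominated. Here the surviving (envelope) indices are i = 3, i = 2, i = 1, i = 0.
Intersections between consecutive envelope lines give the roots: for adjacent envelope indices i < j the intersection is x = (a_i − a_j) / (j − i). Reading off the sorted break points: {-7, -3, -2}.
Verification: at each break x_0, at least two indices attain the minimum of min_i(a_i + i · x_0).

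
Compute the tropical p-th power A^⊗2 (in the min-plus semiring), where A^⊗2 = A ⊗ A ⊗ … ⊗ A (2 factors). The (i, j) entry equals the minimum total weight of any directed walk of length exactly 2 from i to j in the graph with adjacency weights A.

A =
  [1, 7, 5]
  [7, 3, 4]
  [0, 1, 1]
A^⊗2 =
  [2, 6, 6]
  [4, 5, 5]
  [1, 2, 2]

Each entry (A^⊗2)_ij equals the minimum over all length-2 walks i = v_0 → v_1 → … → v_2 = j of Σ_t A[v_t][v_{t+1}]. For example, for (i, j) = (0, 2) we minimise over 3 possible intermediate vertex sequences; the minimum is 6, attained along the walk 0 → 0 → 2.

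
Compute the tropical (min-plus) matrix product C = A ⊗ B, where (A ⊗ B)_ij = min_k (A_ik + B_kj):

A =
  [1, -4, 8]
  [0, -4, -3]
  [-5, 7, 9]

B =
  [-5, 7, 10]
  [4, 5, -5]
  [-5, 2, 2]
A ⊗ B =
  [-4, 1, -9]
  [-8, -1, -9]
  [-10, 2, 2]

Apply the min-plus product entry-by-entry:
  C[0][0] = min over k of (A[0][0] + B[0][0] = 1 + -5 = -4, A[0][1] + B[1][0] = -4 + 4 = 0, A[0][2] + B[2][0] = 8 + -5 = 3) = -4 (attained at k = 0)
  C[0][1] = min over k of (A[0][0] + B[0][1] = 1 + 7 = 8, A[0][1] + B[1][1] = -4 + 5 = 1, A[0][2] + B[2][1] = 8 + 2 = 10) = 1 (attained at k = 1)
  C[0][2] = min over k of (A[0][0] + B[0][2] = 1 + 10 = 11, A[0][1] + B[1][2] = -4 + -5 = -9, A[0][2] + B[2][2] = 8 + 2 = 10) = -9 (attained at k = 1)
  C[1][0] = min over k of (A[1][0] + B[0][0] = 0 + -5 = -5, A[1][1] + B[1][0] = -4 + 4 = 0, A[1][2] + B[2][0] = -3 + -5 = -8) = -8 (attained at k = 2)
  C[1][1] = min over k of (A[1][0] + B[0][1] = 0 + 7 = 7, A[1][1] + B[1][1] = -4 + 5 = 1, A[1][2] + B[2][1] = -3 + 2 = -1) = -1 (attained at k = 2)
  C[1][2] = min over k of (A[1][0] + B[0][2] = 0 + 10 = 10, A[1][1] + B[1][2] = -4 + -5 = -9, A[1][2] + B[2][2] = -3 + 2 = -1) = -9 (attained at k = 1)
  C[2][0] = min over k of (A[2][0] + B[0][0] = -5 + -5 = -10, A[2][1] + B[1][0] = 7 + 4 = 11, A[2][2] + B[2][0] = 9 + -5 = 4) = -10 (attained at k = 0)
  C[2][1] = min over k of (A[2][0] + B[0][1] = -5 + 7 = 2, A[2][1] + B[1][1] = 7 + 5 = 12, A[2][2] + B[2][1] = 9 + 2 = 11) = 2 (attained at k = 0)
  C[2][2] = min over k of (A[2][0] + B[0][2] = -5 + 10 = 5, A[2][1] + B[1][2] = 7 + -5 = 2, A[2][2] + B[2][2] = 9 + 2 = 11) = 2 (attained at k = 1)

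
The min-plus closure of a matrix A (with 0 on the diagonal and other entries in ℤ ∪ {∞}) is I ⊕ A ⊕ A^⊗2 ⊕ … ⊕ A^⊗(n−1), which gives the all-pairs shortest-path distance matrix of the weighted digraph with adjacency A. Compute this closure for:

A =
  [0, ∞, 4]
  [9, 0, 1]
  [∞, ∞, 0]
Closure =
  [0, ∞, 4]
  [9, 0, 1]
  [∞, ∞, 0]

This is the Floyd-Warshall all-pairs shortest-path computation. For each intermediate vertex k = 0, 1, …, 2, update dist[i][j] ← min(dist[i][j], dist[i][k] + dist[k][j]). The final matrix gives, for each (i, j), the minimum total weight of any directed path from i to j (possibly empty when i = j).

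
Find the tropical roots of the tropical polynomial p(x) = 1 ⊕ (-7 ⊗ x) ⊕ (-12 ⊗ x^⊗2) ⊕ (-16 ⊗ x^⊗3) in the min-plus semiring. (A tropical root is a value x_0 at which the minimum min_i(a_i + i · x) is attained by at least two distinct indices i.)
Roots: {4, 5, 8}

Each tropical root is a break point of the lower envelope of the lines y = a_i + i · x (there are 4 lines, with slopes 0, 1, ..., 3). Only the lines that attain the minimum somewhere contribute to roots; other lines are dominated. Here the surviving (envelope) indices are i = 3, i = 2, i = 1, i = 0.
Intersections between consecutive envelope lines give the roots: for adjacent envelope indices i < j the intersection is x = (a_i − a_j) / (j − i). Reading off the sorted break points: {4, 5, 8}.
Verification: at each break x_0, at least two indices attain the minimum of min_i(a_i + i · x_0).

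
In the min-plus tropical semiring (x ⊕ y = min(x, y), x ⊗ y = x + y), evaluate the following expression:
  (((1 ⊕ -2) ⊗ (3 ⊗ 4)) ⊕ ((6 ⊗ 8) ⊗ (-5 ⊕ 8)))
(((1 ⊕ -2) ⊗ (3 ⊗ 4)) ⊕ ((6 ⊗ 8) ⊗ (-5 ⊕ 8))) = 5

Expand innermost to outermost. Recall ⊕ takes the minimum of its arguments and ⊗ takes their sum. Working out the expression (((1 ⊕ -2) ⊗ (3 ⊗ 4)) ⊕ ((6 ⊗ 8) ⊗ (-5 ⊕ 8))) gives 5.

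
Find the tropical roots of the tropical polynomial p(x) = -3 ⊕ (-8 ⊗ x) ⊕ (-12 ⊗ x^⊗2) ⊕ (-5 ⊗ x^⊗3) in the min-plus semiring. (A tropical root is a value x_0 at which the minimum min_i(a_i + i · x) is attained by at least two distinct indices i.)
Roots: {-7, 4, 5}

Each tropical root is a break point of the lower envelope of the lines y = a_i + i · x (there are 4 lines, with slopes 0, 1, ..., 3). Only the lines that attain the minimum somewhere contribute to roots; other lines are dominated. Here the surviving (envelope) indices are i = 3, i = 2, i = 1, i = 0.
Intersections between consecutive envelope lines give the roots: for adjacent envelope indices i < j the intersection is x = (a_i − a_j) / (j − i). Reading off the sorted break points: {-7, 4, 5}.
Verification: at each break x_0, at least two indices attain the minimum of min_i(a_i + i · x_0).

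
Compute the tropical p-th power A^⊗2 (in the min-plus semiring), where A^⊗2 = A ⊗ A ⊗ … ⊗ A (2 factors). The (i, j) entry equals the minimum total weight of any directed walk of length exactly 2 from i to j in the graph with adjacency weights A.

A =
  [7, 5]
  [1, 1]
A^⊗2 =
  [6, 6]
  [2, 2]

Each entry (A^⊗2)_ij equals the minimum over all length-2 walks i = v_0 → v_1 → … → v_2 = j of Σ_t A[v_t][v_{t+1}]. For example, for (i, j) = (0, 1) we minimise over 2 possible intermediate vertex sequences; the minimum is 6, attained along the walk 0 → 1 → 1.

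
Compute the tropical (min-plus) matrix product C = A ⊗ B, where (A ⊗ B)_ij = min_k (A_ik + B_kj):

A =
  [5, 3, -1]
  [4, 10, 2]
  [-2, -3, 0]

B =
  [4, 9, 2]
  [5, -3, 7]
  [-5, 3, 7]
A ⊗ B =
  [-6, 0, 6]
  [-3, 5, 6]
  [-5, -6, 0]

Apply the min-plus product entry-by-entry:
  C[0][0] = min over k of (A[0][0] + B[0][0] = 5 + 4 = 9, A[0][1] + B[1][0] = 3 + 5 = 8, A[0][2] + B[2][0] = -1 + -5 = -6) = -6 (attained at k = 2)
  C[0][1] = min over k of (A[0][0] + B[0][1] = 5 + 9 = 14, A[0][1] + B[1][1] = 3 + -3 = 0, A[0][2] + B[2][1] = -1 + 3 = 2) = 0 (attained at k = 1)
  C[0][2] = min over k of (A[0][0] + B[0][2] = 5 + 2 = 7, A[0][1] + B[1][2] = 3 + 7 = 10, A[0][2] + B[2][2] = -1 + 7 = 6) = 6 (attained at k = 2)
  C[1][0] = min over k of (A[1][0] + B[0][0] = 4 + 4 = 8, A[1][1] + B[1][0] = 10 + 5 = 15, A[1][2] + B[2][0] = 2 + -5 = -3) = -3 (attained at k = 2)
  C[1][1] = min over k of (A[1][0] + B[0][1] = 4 + 9 = 13, A[1][1] + B[1][1] = 10 + -3 = 7, A[1][2] + B[2][1] = 2 + 3 = 5) = 5 (attained at k = 2)
  C[1][2] = min over k of (A[1][0] + B[0][2] = 4 + 2 = 6, A[1][1] + B[1][2] = 10 + 7 = 17, A[1][2] + B[2][2] = 2 + 7 = 9) = 6 (attained at k = 0)
  C[2][0] = min over k of (A[2][0] + B[0][0] = -2 + 4 = 2, A[2][1] + B[1][0] = -3 + 5 = 2, A[2][2] + B[2][0] = 0 + -5 = -5) = -5 (attained at k = 2)
  C[2][1] = min over k of (A[2][0] + B[0][1] = -2 + 9 = 7, A[2][1] + B[1][1] = -3 + -3 = -6, A[2][2] + B[2][1] = 0 + 3 = 3) = -6 (attained at k = 1)
  C[2][2] = min over k of (A[2][0] + B[0][2] = -2 + 2 = 0, A[2][1] + B[1][2] = -3 + 7 = 4, A[2][2] + B[2][2] = 0 + 7 = 7) = 0 (attained at k = 0)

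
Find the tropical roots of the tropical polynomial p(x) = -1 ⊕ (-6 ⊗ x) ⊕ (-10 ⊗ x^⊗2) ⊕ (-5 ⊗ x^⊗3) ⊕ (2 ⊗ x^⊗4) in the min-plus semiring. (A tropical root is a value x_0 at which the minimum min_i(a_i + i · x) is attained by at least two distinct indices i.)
Roots: {-7, -5, 4, 5}

Each tropical root is a break point of the lower envelope of the lines y = a_i + i · x (there are 5 lines, with slopes 0, 1, ..., 4). Only the lines that attain the minimum somewhere contribute to roots; other lines are dominated. Here the surviving (envelope) indices are i = 4, i = 3, i = 2, i = 1, i = 0.
Intersections between consecutive envelope lines give the roots: for adjacent envelope indices i < j the intersection is x = (a_i − a_j) / (j − i). Reading off the sorted break points: {-7, -5, 4, 5}.
Verification: at each break x_0, at least two indices attain the minimum of min_i(a_i + i · x_0).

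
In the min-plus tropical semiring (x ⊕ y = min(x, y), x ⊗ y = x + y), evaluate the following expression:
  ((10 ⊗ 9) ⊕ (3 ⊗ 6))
((10 ⊗ 9) ⊕ (3 ⊗ 6)) = 9

Expand innermost to outermost. Recall ⊕ takes the minimum of its arguments and ⊗ takes their sum. Working out the expression ((10 ⊗ 9) ⊕ (3 ⊗ 6)) gives 9.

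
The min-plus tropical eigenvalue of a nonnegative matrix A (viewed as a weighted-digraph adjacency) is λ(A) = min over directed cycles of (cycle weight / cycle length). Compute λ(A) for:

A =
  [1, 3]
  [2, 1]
λ(A) = 1

Enumerate directed cycles and compute their means (weight / length). Sample:
  cycle 0 → 0: weight = 1, length = 1, mean = 1/1 ≈ 1.000
  cycle 1 → 1: weight = 1, length = 1, mean = 1/1 ≈ 1.000
  cycle 0 → 1 → 0: weight = 5, length = 2, mean = 5/2 ≈ 2.500
  cycle 1 → 0 → 1: weight = 5, length = 2, mean = 5/2 ≈ 2.500
Minimum mean = 1.000, attained e.g. along the cycle 0 → 0 with weight 1 and length 1. So λ(A) = 1/1 = 1.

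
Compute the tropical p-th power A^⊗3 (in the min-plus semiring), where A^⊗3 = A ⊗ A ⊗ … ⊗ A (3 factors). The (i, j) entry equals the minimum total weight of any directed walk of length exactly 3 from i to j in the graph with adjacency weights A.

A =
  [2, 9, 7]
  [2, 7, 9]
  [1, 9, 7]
A^⊗3 =
  [6, 13, 11]
  [6, 13, 11]
  [5, 12, 10]

Each entry (A^⊗3)_ij equals the minimum over all length-3 walks i = v_0 → v_1 → … → v_3 = j of Σ_t A[v_t][v_{t+1}]. For example, for (i, j) = (0, 2) we minimise over 9 possible intermediate vertex sequences; the minimum is 11, attained along the walk 0 → 0 → 0 → 2.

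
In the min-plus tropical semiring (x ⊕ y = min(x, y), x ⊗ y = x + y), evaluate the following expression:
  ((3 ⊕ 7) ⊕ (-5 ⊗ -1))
((3 ⊕ 7) ⊕ (-5 ⊗ -1)) = -6

Expand innermost to outermost. Recall ⊕ takes the minimum of its arguments and ⊗ takes their sum. Working out the expression ((3 ⊕ 7) ⊕ (-5 ⊗ -1)) gives -6.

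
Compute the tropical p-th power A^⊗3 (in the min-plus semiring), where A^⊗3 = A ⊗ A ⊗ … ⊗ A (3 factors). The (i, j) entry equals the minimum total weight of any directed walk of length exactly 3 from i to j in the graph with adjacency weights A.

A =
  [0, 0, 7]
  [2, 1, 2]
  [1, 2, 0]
A^⊗3 =
  [0, 0, 2]
  [2, 2, 2]
  [1, 1, 0]

Each entry (A^⊗3)_ij equals the minimum over all length-3 walks i = v_0 → v_1 → … → v_3 = j of Σ_t A[v_t][v_{t+1}]. For example, for (i, j) = (0, 2) we minimise over 9 possible intermediate vertex sequences; the minimum is 2, attained along the walk 0 → 0 → 1 → 2.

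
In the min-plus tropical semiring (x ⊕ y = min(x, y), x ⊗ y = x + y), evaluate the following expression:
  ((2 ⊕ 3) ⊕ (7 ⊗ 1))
((2 ⊕ 3) ⊕ (7 ⊗ 1)) = 2

Expand innermost to outermost. Recall ⊕ takes the minimum of its arguments and ⊗ takes their sum. Working out the expression ((2 ⊕ 3) ⊕ (7 ⊗ 1)) gives 2.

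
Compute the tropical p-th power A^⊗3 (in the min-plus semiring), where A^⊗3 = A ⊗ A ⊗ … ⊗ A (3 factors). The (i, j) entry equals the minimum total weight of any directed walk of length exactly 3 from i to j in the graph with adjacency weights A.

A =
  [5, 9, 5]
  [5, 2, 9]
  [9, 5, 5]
A^⊗3 =
  [15, 12, 15]
  [9, 6, 12]
  [12, 9, 15]

Each entry (A^⊗3)_ij equals the minimum over all length-3 walks i = v_0 → v_1 → … → v_3 = j of Σ_t A[v_t][v_{t+1}]. For example, for (i, j) = (0, 2) we minimise over 9 possible intermediate vertex sequences; the minimum is 15, attained along the walk 0 → 0 → 0 → 2.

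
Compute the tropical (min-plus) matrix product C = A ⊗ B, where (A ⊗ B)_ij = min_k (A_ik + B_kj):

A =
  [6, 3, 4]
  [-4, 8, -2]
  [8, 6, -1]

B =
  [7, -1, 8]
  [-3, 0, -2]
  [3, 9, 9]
A ⊗ B =
  [0, 3, 1]
  [1, -5, 4]
  [2, 6, 4]

Apply the min-plus product entry-by-entry:
  C[0][0] = min over k of (A[0][0] + B[0][0] = 6 + 7 = 13, A[0][1] + B[1][0] = 3 + -3 = 0, A[0][2] + B[2][0] = 4 + 3 = 7) = 0 (attained at k = 1)
  C[0][1] = min over k of (A[0][0] + B[0][1] = 6 + -1 = 5, A[0][1] + B[1][1] = 3 + 0 = 3, A[0][2] + B[2][1] = 4 + 9 = 13) = 3 (attained at k = 1)
  C[0][2] = min over k of (A[0][0] + B[0][2] = 6 + 8 = 14, A[0][1] + B[1][2] = 3 + -2 = 1, A[0][2] + B[2][2] = 4 + 9 = 13) = 1 (attained at k = 1)
  C[1][0] = min over k of (A[1][0] + B[0][0] = -4 + 7 = 3, A[1][1] + B[1][0] = 8 + -3 = 5, A[1][2] + B[2][0] = -2 + 3 = 1) = 1 (attained at k = 2)
  C[1][1] = min over k of (A[1][0] + B[0][1] = -4 + -1 = -5, A[1][1] + B[1][1] = 8 + 0 = 8, A[1][2] + B[2][1] = -2 + 9 = 7) = -5 (attained at k = 0)
  C[1][2] = min over k of (A[1][0] + B[0][2] = -4 + 8 = 4, A[1][1] + B[1][2] = 8 + -2 = 6, A[1][2] + B[2][2] = -2 + 9 = 7) = 4 (attained at k = 0)
  C[2][0] = min over k of (A[2][0] + B[0][0] = 8 + 7 = 15, A[2][1] + B[1][0] = 6 + -3 = 3, A[2][2] + B[2][0] = -1 + 3 = 2) = 2 (attained at k = 2)
  C[2][1] = min over k of (A[2][0] + B[0][1] = 8 + -1 = 7, A[2][1] + B[1][1] = 6 + 0 = 6, A[2][2] + B[2][1] = -1 + 9 = 8) = 6 (attained at k = 1)
  C[2][2] = min over k of (A[2][0] + B[0][2] = 8 + 8 = 16, A[2][1] + B[1][2] = 6 + -2 = 4, A[2][2] + B[2][2] = -1 + 9 = 8) = 4 (attained at k = 1)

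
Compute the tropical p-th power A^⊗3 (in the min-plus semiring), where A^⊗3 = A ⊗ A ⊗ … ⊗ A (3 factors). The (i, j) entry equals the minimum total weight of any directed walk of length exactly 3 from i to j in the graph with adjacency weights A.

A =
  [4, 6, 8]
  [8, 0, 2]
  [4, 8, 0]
A^⊗3 =
  [12, 6, 8]
  [6, 0, 2]
  [4, 8, 0]

Each entry (A^⊗3)_ij equals the minimum over all length-3 walks i = v_0 → v_1 → … → v_3 = j of Σ_t A[v_t][v_{t+1}]. For example, for (i, j) = (0, 2) we minimise over 9 possible intermediate vertex sequences; the minimum is 8, attained along the walk 0 → 1 → 1 → 2.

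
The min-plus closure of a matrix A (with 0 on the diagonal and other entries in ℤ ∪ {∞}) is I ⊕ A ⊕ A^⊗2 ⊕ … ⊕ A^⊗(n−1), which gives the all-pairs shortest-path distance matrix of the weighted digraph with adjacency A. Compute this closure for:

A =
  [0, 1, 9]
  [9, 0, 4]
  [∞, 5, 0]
Closure =
  [0, 1, 5]
  [9, 0, 4]
  [14, 5, 0]

This is the Floyd-Warshall all-pairs shortest-path computation. For each intermediate vertex k = 0, 1, …, 2, update dist[i][j] ← min(dist[i][j], dist[i][k] + dist[k][j]). The final matrix gives, for each (i, j), the minimum total weight of any directed path from i to j (possibly empty when i = j).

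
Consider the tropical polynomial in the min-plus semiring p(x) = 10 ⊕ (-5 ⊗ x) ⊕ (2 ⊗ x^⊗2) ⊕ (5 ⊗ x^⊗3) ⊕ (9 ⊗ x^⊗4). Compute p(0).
p(0) = -5

A tropical monomial a ⊗ x^⊗i evaluates to a + i · x. Evaluating each term at x = 0:
  Term 0 contributes 10 + 0 · 0 = 10
  Term 1 contributes -5 + 1 · 0 = -5
  Term 2 contributes 2 + 2 · 0 = 2
  Term 3 contributes 5 + 3 · 0 = 5
  Term 4 contributes 9 + 4 · 0 = 9
p(0) = ⊕ of these = min[10, -5, 2, 5, 9] = -5.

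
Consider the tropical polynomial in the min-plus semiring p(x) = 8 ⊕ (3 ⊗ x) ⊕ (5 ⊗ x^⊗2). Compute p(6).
p(6) = 8

A tropical monomial a ⊗ x^⊗i evaluates to a + i · x. Evaluating each term at x = 6:
  Term 0 contributes 8 + 0 · 6 = 8
  Term 1 contributes 3 + 1 · 6 = 9
  Term 2 contributes 5 + 2 · 6 = 17
p(6) = ⊕ of these = min[8, 9, 17] = 8.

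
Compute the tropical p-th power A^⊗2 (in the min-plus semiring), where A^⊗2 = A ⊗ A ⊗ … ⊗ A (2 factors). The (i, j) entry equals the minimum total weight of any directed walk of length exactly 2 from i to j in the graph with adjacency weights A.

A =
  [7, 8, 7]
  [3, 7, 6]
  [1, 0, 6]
A^⊗2 =
  [8, 7, 13]
  [7, 6, 10]
  [3, 6, 6]

Each entry (A^⊗2)_ij equals the minimum over all length-2 walks i = v_0 → v_1 → … → v_2 = j of Σ_t A[v_t][v_{t+1}]. For example, for (i, j) = (0, 2) we minimise over 3 possible intermediate vertex sequences; the minimum is 13, attained along the walk 0 → 2 → 2.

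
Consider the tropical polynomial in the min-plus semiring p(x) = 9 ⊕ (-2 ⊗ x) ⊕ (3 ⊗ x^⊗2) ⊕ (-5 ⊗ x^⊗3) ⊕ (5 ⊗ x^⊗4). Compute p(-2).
p(-2) = -11

A tropical monomial a ⊗ x^⊗i evaluates to a + i · x. Evaluating each term at x = -2:
  Term 0 contributes 9 + 0 · -2 = 9
  Term 1 contributes -2 + 1 · -2 = -4
  Term 2 contributes 3 + 2 · -2 = -1
  Term 3 contributes -5 + 3 · -2 = -11
  Term 4 contributes 5 + 4 · -2 = -3
p(-2) = ⊕ of these = min[9, -4, -1, -11, -3] = -11.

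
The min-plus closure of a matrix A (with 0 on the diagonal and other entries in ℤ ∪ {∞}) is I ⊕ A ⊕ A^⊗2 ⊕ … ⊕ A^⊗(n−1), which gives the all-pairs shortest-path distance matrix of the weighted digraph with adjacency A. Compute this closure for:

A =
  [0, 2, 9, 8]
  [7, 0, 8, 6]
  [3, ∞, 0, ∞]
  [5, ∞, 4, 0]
Closure =
  [0, 2, 9, 8]
  [7, 0, 8, 6]
  [3, 5, 0, 11]
  [5, 7, 4, 0]

This is the Floyd-Warshall all-pairs shortest-path computation. For each intermediate vertex k = 0, 1, …, 3, update dist[i][j] ← min(dist[i][j], dist[i][k] + dist[k][j]). The final matrix gives, for each (i, j), the minimum total weight of any directed path from i to j (possibly empty when i = j).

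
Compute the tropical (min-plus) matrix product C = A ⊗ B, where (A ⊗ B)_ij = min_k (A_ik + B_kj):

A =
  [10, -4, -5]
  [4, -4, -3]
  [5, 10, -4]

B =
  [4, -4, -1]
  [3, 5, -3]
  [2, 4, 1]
A ⊗ B =
  [-3, -1, -7]
  [-1, 0, -7]
  [-2, 0, -3]

Apply the min-plus product entry-by-entry:
  C[0][0] = min over k of (A[0][0] + B[0][0] = 10 + 4 = 14, A[0][1] + B[1][0] = -4 + 3 = -1, A[0][2] + B[2][0] = -5 + 2 = -3) = -3 (attained at k = 2)
  C[0][1] = min over k of (A[0][0] + B[0][1] = 10 + -4 = 6, A[0][1] + B[1][1] = -4 + 5 = 1, A[0][2] + B[2][1] = -5 + 4 = -1) = -1 (attained at k = 2)
  C[0][2] = min over k of (A[0][0] + B[0][2] = 10 + -1 = 9, A[0][1] + B[1][2] = -4 + -3 = -7, A[0][2] + B[2][2] = -5 + 1 = -4) = -7 (attained at k = 1)
  C[1][0] = min over k of (A[1][0] + B[0][0] = 4 + 4 = 8, A[1][1] + B[1][0] = -4 + 3 = -1, A[1][2] + B[2][0] = -3 + 2 = -1) = -1 (attained at k = 1)
  C[1][1] = min over k of (A[1][0] + B[0][1] = 4 + -4 = 0, A[1][1] + B[1][1] = -4 + 5 = 1, A[1][2] + B[2][1] = -3 + 4 = 1) = 0 (attained at k = 0)
  C[1][2] = min over k of (A[1][0] + B[0][2] = 4 + -1 = 3, A[1][1] + B[1][2] = -4 + -3 = -7, A[1][2] + B[2][2] = -3 + 1 = -2) = -7 (attained at k = 1)
  C[2][0] = min over k of (A[2][0] + B[0][0] = 5 + 4 = 9, A[2][1] + B[1][0] = 10 + 3 = 13, A[2][2] + B[2][0] = -4 + 2 = -2) = -2 (attained at k = 2)
  C[2][1] = min over k of (A[2][0] + B[0][1] = 5 + -4 = 1, A[2][1] + B[1][1] = 10 + 5 = 15, A[2][2] + B[2][1] = -4 + 4 = 0) = 0 (attained at k = 2)
  C[2][2] = min over k of (A[2][0] + B[0][2] = 5 + -1 = 4, A[2][1] + B[1][2] = 10 + -3 = 7, A[2][2] + B[2][2] = -4 + 1 = -3) = -3 (attained at k = 2)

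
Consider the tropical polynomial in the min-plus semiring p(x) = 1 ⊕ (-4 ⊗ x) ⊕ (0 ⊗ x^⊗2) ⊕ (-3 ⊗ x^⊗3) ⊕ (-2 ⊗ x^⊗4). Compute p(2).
p(2) = -2

A tropical monomial a ⊗ x^⊗i evaluates to a + i · x. Evaluating each term at x = 2:
  Term 0 contributes 1 + 0 · 2 = 1
  Term 1 contributes -4 + 1 · 2 = -2
  Term 2 contributes 0 + 2 · 2 = 4
  Term 3 contributes -3 + 3 · 2 = 3
  Term 4 contributes -2 + 4 · 2 = 6
p(2) = ⊕ of these = min[1, -2, 4, 3, 6] = -2.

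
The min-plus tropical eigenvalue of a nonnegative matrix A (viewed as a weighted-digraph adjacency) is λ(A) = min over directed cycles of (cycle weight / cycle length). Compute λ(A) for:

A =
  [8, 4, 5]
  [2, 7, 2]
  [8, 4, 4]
λ(A) = 3

Enumerate directed cycles and compute their means (weight / length). Sample:
  cycle 0 → 0: weight = 8, length = 1, mean = 8/1 ≈ 8.000
  cycle 1 → 1: weight = 7, length = 1, mean = 7/1 ≈ 7.000
  cycle 2 → 2: weight = 4, length = 1, mean = 4/1 ≈ 4.000
  cycle 0 → 1 → 0: weight = 6, length = 2, mean = 6/2 ≈ 3.000
  cycle 0 → 2 → 0: weight = 13, length = 2, mean = 13/2 ≈ 6.500
  cycle 1 → 0 → 1: weight = 6, length = 2, mean = 6/2 ≈ 3.000
Minimum mean = 3.000, attained e.g. along the cycle 0 → 1 → 0 with weight 6 and length 2. So λ(A) = 6/2 = 3.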